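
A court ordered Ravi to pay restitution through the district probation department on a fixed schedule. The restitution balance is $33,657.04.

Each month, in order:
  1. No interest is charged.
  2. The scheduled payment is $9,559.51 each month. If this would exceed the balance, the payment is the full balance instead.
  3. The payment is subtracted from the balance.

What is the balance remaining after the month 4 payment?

Month 1: opening $33,657.04; payment $9,559.51; balance $24,097.53
Month 2: opening $24,097.53; payment $9,559.51; balance $14,538.02
Month 3: opening $14,538.02; payment $9,559.51; balance $4,978.51
Month 4: opening $4,978.51; payment $4,978.51; balance $0.00

$0.00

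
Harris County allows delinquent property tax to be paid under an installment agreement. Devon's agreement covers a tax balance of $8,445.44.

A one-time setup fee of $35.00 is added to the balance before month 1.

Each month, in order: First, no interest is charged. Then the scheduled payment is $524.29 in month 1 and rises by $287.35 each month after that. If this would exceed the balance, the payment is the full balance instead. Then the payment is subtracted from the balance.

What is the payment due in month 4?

$1,386.34

# | Opening | Payment | End bal
1 | $8,480.44 | $524.29 | $7,956.15
2 | $7,956.15 | $811.64 | $7,144.51
3 | $7,144.51 | $1,098.99 | $6,045.52
4 | $6,045.52 | $1,386.34 | $4,659.18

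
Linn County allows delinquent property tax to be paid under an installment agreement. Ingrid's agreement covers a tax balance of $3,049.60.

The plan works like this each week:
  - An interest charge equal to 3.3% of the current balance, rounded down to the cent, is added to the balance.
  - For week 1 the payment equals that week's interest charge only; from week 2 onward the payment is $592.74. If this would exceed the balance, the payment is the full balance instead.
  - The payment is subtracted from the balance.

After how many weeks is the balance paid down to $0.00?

Week 1: $3,049.60 +$100.63 interest = $3,150.23; pay $100.63 → $3,049.60
Week 2: $3,049.60 +$100.63 interest = $3,150.23; pay $592.74 → $2,557.49
Week 3: $2,557.49 +$84.39 interest = $2,641.88; pay $592.74 → $2,049.14
Week 4: $2,049.14 +$67.62 interest = $2,116.76; pay $592.74 → $1,524.02
Week 5: $1,524.02 +$50.29 interest = $1,574.31; pay $592.74 → $981.57
Week 6: $981.57 +$32.39 interest = $1,013.96; pay $592.74 → $421.22
Week 7: $421.22 +$13.90 interest = $435.12; pay $435.12 → $0.00
Balance reaches $0.00 in week 7.

7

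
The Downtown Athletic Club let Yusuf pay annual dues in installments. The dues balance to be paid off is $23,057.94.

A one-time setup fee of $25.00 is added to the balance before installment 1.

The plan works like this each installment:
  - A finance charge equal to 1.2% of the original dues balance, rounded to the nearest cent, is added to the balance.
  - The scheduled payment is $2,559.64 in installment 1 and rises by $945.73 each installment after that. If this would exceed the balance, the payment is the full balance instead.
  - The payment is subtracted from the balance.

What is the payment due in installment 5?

Installment 1: $23,082.94 +$276.70 interest = $23,359.64; pay $2,559.64 → $20,800.00
Installment 2: $20,800.00 +$276.70 interest = $21,076.70; pay $3,505.37 → $17,571.33
Installment 3: $17,571.33 +$276.70 interest = $17,848.03; pay $4,451.10 → $13,396.93
Installment 4: $13,396.93 +$276.70 interest = $13,673.63; pay $5,396.83 → $8,276.80
Installment 5: $8,276.80 +$276.70 interest = $8,553.50; pay $6,342.56 → $2,210.94

$6,342.56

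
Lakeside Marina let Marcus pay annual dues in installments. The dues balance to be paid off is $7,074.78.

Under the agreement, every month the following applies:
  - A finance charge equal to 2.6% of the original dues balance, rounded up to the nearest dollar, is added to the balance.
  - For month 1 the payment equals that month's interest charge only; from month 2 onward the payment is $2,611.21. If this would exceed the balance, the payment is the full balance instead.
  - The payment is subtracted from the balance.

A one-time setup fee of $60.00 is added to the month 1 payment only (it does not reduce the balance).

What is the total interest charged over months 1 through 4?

Month 1: opening $7,074.78; interest $184.00 → $7,258.78; payment $184.00 (+ $60.00 fee); balance $7,074.78
Month 2: opening $7,074.78; interest $184.00 → $7,258.78; payment $2,611.21; balance $4,647.57
Month 3: opening $4,647.57; interest $184.00 → $4,831.57; payment $2,611.21; balance $2,220.36
Month 4: opening $2,220.36; interest $184.00 → $2,404.36; payment $2,404.36; balance $0.00
Total interest: $184.00 + $184.00 + $184.00 + $184.00 = $736.00

$736.00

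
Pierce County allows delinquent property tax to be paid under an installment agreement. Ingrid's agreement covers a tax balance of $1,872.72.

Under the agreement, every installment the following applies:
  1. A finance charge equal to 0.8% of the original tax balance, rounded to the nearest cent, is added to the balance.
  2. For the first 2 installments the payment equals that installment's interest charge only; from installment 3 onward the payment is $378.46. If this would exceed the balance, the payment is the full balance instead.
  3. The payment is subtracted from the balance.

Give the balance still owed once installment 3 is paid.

$1,509.24

Installment 1: $1,872.72 +$14.98 interest = $1,887.70; pay $14.98 → $1,872.72
Installment 2: $1,872.72 +$14.98 interest = $1,887.70; pay $14.98 → $1,872.72
Installment 3: $1,872.72 +$14.98 interest = $1,887.70; pay $378.46 → $1,509.24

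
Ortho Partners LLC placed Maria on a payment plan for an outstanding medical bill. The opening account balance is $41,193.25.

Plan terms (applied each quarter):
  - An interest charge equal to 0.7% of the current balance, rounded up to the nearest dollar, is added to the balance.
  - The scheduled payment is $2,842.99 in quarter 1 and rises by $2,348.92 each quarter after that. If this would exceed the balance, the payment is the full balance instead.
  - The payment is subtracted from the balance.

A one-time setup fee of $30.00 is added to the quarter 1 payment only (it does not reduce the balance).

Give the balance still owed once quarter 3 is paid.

Quarter 1: opening $41,193.25; interest $289.00 → $41,482.25; payment $2,842.99 (+ $30.00 fee); balance $38,639.26
Quarter 2: opening $38,639.26; interest $271.00 → $38,910.26; payment $5,191.91; balance $33,718.35
Quarter 3: opening $33,718.35; interest $237.00 → $33,955.35; payment $7,540.83; balance $26,414.52

$26,414.52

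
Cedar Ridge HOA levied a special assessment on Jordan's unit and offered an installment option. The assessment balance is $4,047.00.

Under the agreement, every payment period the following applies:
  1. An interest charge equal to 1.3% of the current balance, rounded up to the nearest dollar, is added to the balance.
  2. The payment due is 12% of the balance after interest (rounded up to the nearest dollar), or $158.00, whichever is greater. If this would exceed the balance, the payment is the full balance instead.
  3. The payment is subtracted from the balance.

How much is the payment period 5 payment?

Payment period 1: opening $4,047.00; interest $53.00 → $4,100.00; payment $492.00; balance $3,608.00
Payment period 2: opening $3,608.00; interest $47.00 → $3,655.00; payment $439.00; balance $3,216.00
Payment period 3: opening $3,216.00; interest $42.00 → $3,258.00; payment $391.00; balance $2,867.00
Payment period 4: opening $2,867.00; interest $38.00 → $2,905.00; payment $349.00; balance $2,556.00
Payment period 5: opening $2,556.00; interest $34.00 → $2,590.00; payment $311.00; balance $2,279.00

$311.00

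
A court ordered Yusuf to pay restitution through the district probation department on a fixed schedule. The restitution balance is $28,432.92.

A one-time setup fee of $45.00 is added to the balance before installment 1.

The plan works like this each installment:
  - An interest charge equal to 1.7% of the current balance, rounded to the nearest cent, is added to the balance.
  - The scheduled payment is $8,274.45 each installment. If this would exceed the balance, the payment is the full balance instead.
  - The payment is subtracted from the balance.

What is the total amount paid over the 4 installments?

Installment 1: opening $28,477.92; interest $484.12 → $28,962.04; payment $8,274.45; balance $20,687.59
Installment 2: opening $20,687.59; interest $351.69 → $21,039.28; payment $8,274.45; balance $12,764.83
Installment 3: opening $12,764.83; interest $217.00 → $12,981.83; payment $8,274.45; balance $4,707.38
Installment 4: opening $4,707.38; interest $80.03 → $4,787.41; payment $4,787.41; balance $0.00
Total paid: $29,610.76

$29,610.76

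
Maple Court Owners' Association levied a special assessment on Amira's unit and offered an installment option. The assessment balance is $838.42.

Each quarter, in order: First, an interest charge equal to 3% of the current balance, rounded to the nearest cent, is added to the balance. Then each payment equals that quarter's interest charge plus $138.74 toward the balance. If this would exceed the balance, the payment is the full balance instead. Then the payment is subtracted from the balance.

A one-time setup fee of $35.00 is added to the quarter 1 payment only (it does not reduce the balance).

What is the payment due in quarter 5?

$147.24

Quarter 1: $838.42 +$25.15 interest = $863.57; pay $163.89 (+ $35.00 fee) → $699.68
Quarter 2: $699.68 +$20.99 interest = $720.67; pay $159.73 → $560.94
Quarter 3: $560.94 +$16.83 interest = $577.77; pay $155.57 → $422.20
Quarter 4: $422.20 +$12.67 interest = $434.87; pay $151.41 → $283.46
Quarter 5: $283.46 +$8.50 interest = $291.96; pay $147.24 → $144.72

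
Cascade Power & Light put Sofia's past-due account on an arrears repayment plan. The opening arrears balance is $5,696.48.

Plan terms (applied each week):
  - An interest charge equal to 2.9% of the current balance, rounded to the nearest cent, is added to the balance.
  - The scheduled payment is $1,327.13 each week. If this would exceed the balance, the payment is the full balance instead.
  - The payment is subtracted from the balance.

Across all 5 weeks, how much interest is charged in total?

Week 1: opening $5,696.48; interest $165.20 → $5,861.68; payment $1,327.13; balance $4,534.55
Week 2: opening $4,534.55; interest $131.50 → $4,666.05; payment $1,327.13; balance $3,338.92
Week 3: opening $3,338.92; interest $96.83 → $3,435.75; payment $1,327.13; balance $2,108.62
Week 4: opening $2,108.62; interest $61.15 → $2,169.77; payment $1,327.13; balance $842.64
Week 5: opening $842.64; interest $24.44 → $867.08; payment $867.08; balance $0.00
Total interest: $165.20 + $131.50 + $96.83 + $61.15 + $24.44 = $479.12

$479.12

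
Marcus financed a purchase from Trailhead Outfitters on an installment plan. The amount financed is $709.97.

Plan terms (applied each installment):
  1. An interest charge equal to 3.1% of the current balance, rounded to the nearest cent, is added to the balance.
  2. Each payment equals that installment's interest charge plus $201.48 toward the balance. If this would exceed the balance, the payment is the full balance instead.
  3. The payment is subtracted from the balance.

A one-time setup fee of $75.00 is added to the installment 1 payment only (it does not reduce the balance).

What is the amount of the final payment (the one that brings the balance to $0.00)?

$108.80

Installment 1: $709.97 +$22.01 interest = $731.98; pay $223.49 (+ $75.00 fee) → $508.49
Installment 2: $508.49 +$15.76 interest = $524.25; pay $217.24 → $307.01
Installment 3: $307.01 +$9.52 interest = $316.53; pay $211.00 → $105.53
Installment 4: $105.53 +$3.27 interest = $108.80; pay $108.80 → $0.00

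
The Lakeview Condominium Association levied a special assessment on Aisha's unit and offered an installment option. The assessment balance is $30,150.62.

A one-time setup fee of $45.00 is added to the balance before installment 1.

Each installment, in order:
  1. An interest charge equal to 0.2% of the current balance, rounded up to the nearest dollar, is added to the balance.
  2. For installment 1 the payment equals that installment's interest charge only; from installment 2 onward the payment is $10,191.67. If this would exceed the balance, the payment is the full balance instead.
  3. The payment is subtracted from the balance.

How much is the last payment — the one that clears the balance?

$9,934.28

Installment 1: $30,195.62 +$61.00 interest = $30,256.62; pay $61.00 → $30,195.62
Installment 2: $30,195.62 +$61.00 interest = $30,256.62; pay $10,191.67 → $20,064.95
Installment 3: $20,064.95 +$41.00 interest = $20,105.95; pay $10,191.67 → $9,914.28
Installment 4: $9,914.28 +$20.00 interest = $9,934.28; pay $9,934.28 → $0.00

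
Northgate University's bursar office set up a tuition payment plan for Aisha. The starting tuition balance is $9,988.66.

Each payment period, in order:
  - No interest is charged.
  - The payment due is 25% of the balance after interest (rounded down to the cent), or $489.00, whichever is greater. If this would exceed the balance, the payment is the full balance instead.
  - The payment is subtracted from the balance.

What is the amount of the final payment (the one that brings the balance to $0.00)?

Payment period 1: opening $9,988.66; payment $2,497.16; balance $7,491.50
Payment period 2: opening $7,491.50; payment $1,872.87; balance $5,618.63
Payment period 3: opening $5,618.63; payment $1,404.65; balance $4,213.98
Payment period 4: opening $4,213.98; payment $1,053.49; balance $3,160.49
Payment period 5: opening $3,160.49; payment $790.12; balance $2,370.37
Payment period 6: opening $2,370.37; payment $592.59; balance $1,777.78
Payment period 7: opening $1,777.78; payment $489.00; balance $1,288.78
Payment period 8: opening $1,288.78; payment $489.00; balance $799.78
Payment period 9: opening $799.78; payment $489.00; balance $310.78
Payment period 10: opening $310.78; payment $310.78; balance $0.00

$310.78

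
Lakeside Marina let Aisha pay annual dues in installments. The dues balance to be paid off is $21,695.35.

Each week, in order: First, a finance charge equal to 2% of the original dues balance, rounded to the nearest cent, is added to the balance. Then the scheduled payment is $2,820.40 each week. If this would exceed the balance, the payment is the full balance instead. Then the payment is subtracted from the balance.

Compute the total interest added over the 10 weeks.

# | Opening | Interest | Payment | End bal
1 | $21,695.35 | $433.91 | $2,820.40 | $19,308.86
2 | $19,308.86 | $433.91 | $2,820.40 | $16,922.37
3 | $16,922.37 | $433.91 | $2,820.40 | $14,535.88
4 | $14,535.88 | $433.91 | $2,820.40 | $12,149.39
5 | $12,149.39 | $433.91 | $2,820.40 | $9,762.90
6 | $9,762.90 | $433.91 | $2,820.40 | $7,376.41
7 | $7,376.41 | $433.91 | $2,820.40 | $4,989.92
8 | $4,989.92 | $433.91 | $2,820.40 | $2,603.43
9 | $2,603.43 | $433.91 | $2,820.40 | $216.94
10 | $216.94 | $433.91 | $650.85 | $0.00
Total interest: $433.91 + $433.91 + $433.91 + $433.91 + $433.91 + $433.91 + $433.91 + $433.91 + $433.91 + $433.91 = $4,339.10

$4,339.10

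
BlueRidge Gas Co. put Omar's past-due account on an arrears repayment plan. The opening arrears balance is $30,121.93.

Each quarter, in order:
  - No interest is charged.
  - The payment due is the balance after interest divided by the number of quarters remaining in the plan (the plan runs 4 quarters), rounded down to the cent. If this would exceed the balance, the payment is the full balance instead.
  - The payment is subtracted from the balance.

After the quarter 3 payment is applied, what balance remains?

$7,530.49

# | Opening | Payment | End bal
1 | $30,121.93 | $7,530.48 | $22,591.45
2 | $22,591.45 | $7,530.48 | $15,060.97
3 | $15,060.97 | $7,530.48 | $7,530.49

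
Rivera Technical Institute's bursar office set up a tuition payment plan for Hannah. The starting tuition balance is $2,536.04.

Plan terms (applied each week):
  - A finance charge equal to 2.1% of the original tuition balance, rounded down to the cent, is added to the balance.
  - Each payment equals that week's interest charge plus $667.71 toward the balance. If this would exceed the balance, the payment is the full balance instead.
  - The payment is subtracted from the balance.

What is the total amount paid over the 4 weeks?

Week 1: opening $2,536.04; interest $53.25 → $2,589.29; payment $720.96; balance $1,868.33
Week 2: opening $1,868.33; interest $53.25 → $1,921.58; payment $720.96; balance $1,200.62
Week 3: opening $1,200.62; interest $53.25 → $1,253.87; payment $720.96; balance $532.91
Week 4: opening $532.91; interest $53.25 → $586.16; payment $586.16; balance $0.00
Total paid: $2,749.04

$2,749.04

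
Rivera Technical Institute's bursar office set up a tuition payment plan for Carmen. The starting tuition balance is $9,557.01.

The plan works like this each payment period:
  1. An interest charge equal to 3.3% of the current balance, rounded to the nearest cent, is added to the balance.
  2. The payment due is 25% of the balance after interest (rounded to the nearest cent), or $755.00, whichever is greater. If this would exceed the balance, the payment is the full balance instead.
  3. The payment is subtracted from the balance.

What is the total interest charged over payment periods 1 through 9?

$1,226.45

Payment period 1: opening $9,557.01; interest $315.38 → $9,872.39; payment $2,468.10; balance $7,404.29
Payment period 2: opening $7,404.29; interest $244.34 → $7,648.63; payment $1,912.16; balance $5,736.47
Payment period 3: opening $5,736.47; interest $189.30 → $5,925.77; payment $1,481.44; balance $4,444.33
Payment period 4: opening $4,444.33; interest $146.66 → $4,590.99; payment $1,147.75; balance $3,443.24
Payment period 5: opening $3,443.24; interest $113.63 → $3,556.87; payment $889.22; balance $2,667.65
Payment period 6: opening $2,667.65; interest $88.03 → $2,755.68; payment $755.00; balance $2,000.68
Payment period 7: opening $2,000.68; interest $66.02 → $2,066.70; payment $755.00; balance $1,311.70
Payment period 8: opening $1,311.70; interest $43.29 → $1,354.99; payment $755.00; balance $599.99
Payment period 9: opening $599.99; interest $19.80 → $619.79; payment $619.79; balance $0.00
Total interest: $315.38 + $244.34 + $189.30 + $146.66 + $113.63 + $88.03 + $66.02 + $43.29 + $19.80 = $1,226.45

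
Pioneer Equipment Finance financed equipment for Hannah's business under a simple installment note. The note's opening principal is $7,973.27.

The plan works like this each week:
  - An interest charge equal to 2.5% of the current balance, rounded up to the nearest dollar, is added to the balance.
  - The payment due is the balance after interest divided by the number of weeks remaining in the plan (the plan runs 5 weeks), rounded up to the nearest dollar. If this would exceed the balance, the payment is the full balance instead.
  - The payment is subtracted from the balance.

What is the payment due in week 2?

# | Opening | Interest | Payment | End bal
1 | $7,973.27 | $200.00 | $1,635.00 | $6,538.27
2 | $6,538.27 | $164.00 | $1,676.00 | $5,026.27

$1,676.00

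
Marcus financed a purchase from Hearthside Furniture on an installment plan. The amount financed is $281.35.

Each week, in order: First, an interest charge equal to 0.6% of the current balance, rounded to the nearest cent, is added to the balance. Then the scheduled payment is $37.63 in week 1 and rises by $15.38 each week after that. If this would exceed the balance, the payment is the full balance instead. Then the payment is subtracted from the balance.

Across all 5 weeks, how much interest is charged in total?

# | Opening | Interest | Payment | End bal
1 | $281.35 | $1.69 | $37.63 | $245.41
2 | $245.41 | $1.47 | $53.01 | $193.87
3 | $193.87 | $1.16 | $68.39 | $126.64
4 | $126.64 | $0.76 | $83.77 | $43.63
5 | $43.63 | $0.26 | $43.89 | $0.00
Total interest: $1.69 + $1.47 + $1.16 + $0.76 + $0.26 = $5.34

$5.34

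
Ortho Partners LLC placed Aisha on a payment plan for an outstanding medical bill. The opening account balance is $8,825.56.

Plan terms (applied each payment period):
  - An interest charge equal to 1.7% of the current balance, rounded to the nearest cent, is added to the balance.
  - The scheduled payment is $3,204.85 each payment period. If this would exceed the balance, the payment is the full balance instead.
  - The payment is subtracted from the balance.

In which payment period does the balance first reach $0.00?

3

Payment period 1: opening $8,825.56; interest $150.03 → $8,975.59; payment $3,204.85; balance $5,770.74
Payment period 2: opening $5,770.74; interest $98.10 → $5,868.84; payment $3,204.85; balance $2,663.99
Payment period 3: opening $2,663.99; interest $45.29 → $2,709.28; payment $2,709.28; balance $0.00
Balance reaches $0.00 in payment period 3.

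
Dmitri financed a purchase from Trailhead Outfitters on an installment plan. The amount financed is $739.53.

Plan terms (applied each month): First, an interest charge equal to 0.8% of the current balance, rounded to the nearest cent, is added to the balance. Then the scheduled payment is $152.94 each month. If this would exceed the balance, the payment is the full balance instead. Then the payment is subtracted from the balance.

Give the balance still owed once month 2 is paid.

# | Opening | Interest | Payment | End bal
1 | $739.53 | $5.92 | $152.94 | $592.51
2 | $592.51 | $4.74 | $152.94 | $444.31

$444.31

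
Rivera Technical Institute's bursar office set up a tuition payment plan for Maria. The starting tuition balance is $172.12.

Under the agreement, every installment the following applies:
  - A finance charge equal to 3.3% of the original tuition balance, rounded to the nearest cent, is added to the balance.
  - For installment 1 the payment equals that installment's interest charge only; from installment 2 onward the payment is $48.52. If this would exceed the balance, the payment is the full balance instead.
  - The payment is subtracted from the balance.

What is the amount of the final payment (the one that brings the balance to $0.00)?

Installment 1: $172.12 +$5.68 interest = $177.80; pay $5.68 → $172.12
Installment 2: $172.12 +$5.68 interest = $177.80; pay $48.52 → $129.28
Installment 3: $129.28 +$5.68 interest = $134.96; pay $48.52 → $86.44
Installment 4: $86.44 +$5.68 interest = $92.12; pay $48.52 → $43.60
Installment 5: $43.60 +$5.68 interest = $49.28; pay $48.52 → $0.76
Installment 6: $0.76 +$5.68 interest = $6.44; pay $6.44 → $0.00

$6.44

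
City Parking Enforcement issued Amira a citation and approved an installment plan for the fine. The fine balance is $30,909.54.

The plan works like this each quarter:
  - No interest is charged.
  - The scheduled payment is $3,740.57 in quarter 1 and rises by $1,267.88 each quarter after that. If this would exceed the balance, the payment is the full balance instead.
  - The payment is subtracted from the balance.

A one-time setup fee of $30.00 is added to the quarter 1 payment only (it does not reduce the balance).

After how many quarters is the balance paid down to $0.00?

Quarter 1: opening $30,909.54; payment $3,740.57 (+ $30.00 fee); balance $27,168.97
Quarter 2: opening $27,168.97; payment $5,008.45; balance $22,160.52
Quarter 3: opening $22,160.52; payment $6,276.33; balance $15,884.19
Quarter 4: opening $15,884.19; payment $7,544.21; balance $8,339.98
Quarter 5: opening $8,339.98; payment $8,339.98; balance $0.00
Balance reaches $0.00 in quarter 5.

5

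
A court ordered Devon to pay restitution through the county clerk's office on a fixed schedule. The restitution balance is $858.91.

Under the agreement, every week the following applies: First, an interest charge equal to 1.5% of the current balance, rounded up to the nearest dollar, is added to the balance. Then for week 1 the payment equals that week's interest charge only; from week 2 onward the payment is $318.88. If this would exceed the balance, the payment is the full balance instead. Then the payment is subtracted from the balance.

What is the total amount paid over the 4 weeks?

$897.91

Week 1: opening $858.91; interest $13.00 → $871.91; payment $13.00; balance $858.91
Week 2: opening $858.91; interest $13.00 → $871.91; payment $318.88; balance $553.03
Week 3: opening $553.03; interest $9.00 → $562.03; payment $318.88; balance $243.15
Week 4: opening $243.15; interest $4.00 → $247.15; payment $247.15; balance $0.00
Total paid: $897.91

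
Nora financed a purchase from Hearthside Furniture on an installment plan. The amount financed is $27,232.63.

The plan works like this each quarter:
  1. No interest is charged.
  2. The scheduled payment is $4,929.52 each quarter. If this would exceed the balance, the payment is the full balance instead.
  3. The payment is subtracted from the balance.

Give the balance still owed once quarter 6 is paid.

$0.00

Quarter 1: $27,232.63 − $4,929.52 → $22,303.11
Quarter 2: $22,303.11 − $4,929.52 → $17,373.59
Quarter 3: $17,373.59 − $4,929.52 → $12,444.07
Quarter 4: $12,444.07 − $4,929.52 → $7,514.55
Quarter 5: $7,514.55 − $4,929.52 → $2,585.03
Quarter 6: $2,585.03 − $2,585.03 → $0.00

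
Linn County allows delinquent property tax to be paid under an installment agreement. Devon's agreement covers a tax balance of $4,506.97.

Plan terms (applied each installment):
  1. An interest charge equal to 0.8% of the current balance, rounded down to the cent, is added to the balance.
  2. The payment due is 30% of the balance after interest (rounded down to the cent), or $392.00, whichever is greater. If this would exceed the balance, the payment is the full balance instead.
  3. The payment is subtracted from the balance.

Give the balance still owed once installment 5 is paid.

$734.11

Installment 1: opening $4,506.97; interest $36.05 → $4,543.02; payment $1,362.90; balance $3,180.12
Installment 2: opening $3,180.12; interest $25.44 → $3,205.56; payment $961.66; balance $2,243.90
Installment 3: opening $2,243.90; interest $17.95 → $2,261.85; payment $678.55; balance $1,583.30
Installment 4: opening $1,583.30; interest $12.66 → $1,595.96; payment $478.78; balance $1,117.18
Installment 5: opening $1,117.18; interest $8.93 → $1,126.11; payment $392.00; balance $734.11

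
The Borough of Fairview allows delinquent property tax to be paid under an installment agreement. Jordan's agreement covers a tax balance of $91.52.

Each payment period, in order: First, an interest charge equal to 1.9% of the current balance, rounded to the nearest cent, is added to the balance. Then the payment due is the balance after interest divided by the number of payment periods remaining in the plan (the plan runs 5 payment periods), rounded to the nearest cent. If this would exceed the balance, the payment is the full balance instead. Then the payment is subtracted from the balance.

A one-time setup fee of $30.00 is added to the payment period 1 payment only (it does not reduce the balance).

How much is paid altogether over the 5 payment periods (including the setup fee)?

$126.87

# | Opening | Interest | Payment | Fee | End bal
1 | $91.52 | $1.74 | $18.65 | $30.00 | $74.61
2 | $74.61 | $1.42 | $19.01 | — | $57.02
3 | $57.02 | $1.08 | $19.37 | — | $38.73
4 | $38.73 | $0.74 | $19.74 | — | $19.73
5 | $19.73 | $0.37 | $20.10 | — | $0.00
Total paid: $126.87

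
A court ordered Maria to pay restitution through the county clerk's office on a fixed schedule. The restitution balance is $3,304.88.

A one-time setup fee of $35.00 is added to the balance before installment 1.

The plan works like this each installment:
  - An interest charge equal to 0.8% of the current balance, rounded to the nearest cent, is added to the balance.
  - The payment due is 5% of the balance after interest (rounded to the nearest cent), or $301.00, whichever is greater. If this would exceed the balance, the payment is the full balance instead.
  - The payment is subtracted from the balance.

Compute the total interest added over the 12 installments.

$171.88

Installment 1: opening $3,339.88; interest $26.72 → $3,366.60; payment $301.00; balance $3,065.60
Installment 2: opening $3,065.60; interest $24.52 → $3,090.12; payment $301.00; balance $2,789.12
Installment 3: opening $2,789.12; interest $22.31 → $2,811.43; payment $301.00; balance $2,510.43
Installment 4: opening $2,510.43; interest $20.08 → $2,530.51; payment $301.00; balance $2,229.51
Installment 5: opening $2,229.51; interest $17.84 → $2,247.35; payment $301.00; balance $1,946.35
Installment 6: opening $1,946.35; interest $15.57 → $1,961.92; payment $301.00; balance $1,660.92
Installment 7: opening $1,660.92; interest $13.29 → $1,674.21; payment $301.00; balance $1,373.21
Installment 8: opening $1,373.21; interest $10.99 → $1,384.20; payment $301.00; balance $1,083.20
Installment 9: opening $1,083.20; interest $8.67 → $1,091.87; payment $301.00; balance $790.87
Installment 10: opening $790.87; interest $6.33 → $797.20; payment $301.00; balance $496.20
Installment 11: opening $496.20; interest $3.97 → $500.17; payment $301.00; balance $199.17
Installment 12: opening $199.17; interest $1.59 → $200.76; payment $200.76; balance $0.00
Total interest: $26.72 + $24.52 + $22.31 + $20.08 + $17.84 + $15.57 + $13.29 + $10.99 + $8.67 + $6.33 + $3.97 + $1.59 = $171.88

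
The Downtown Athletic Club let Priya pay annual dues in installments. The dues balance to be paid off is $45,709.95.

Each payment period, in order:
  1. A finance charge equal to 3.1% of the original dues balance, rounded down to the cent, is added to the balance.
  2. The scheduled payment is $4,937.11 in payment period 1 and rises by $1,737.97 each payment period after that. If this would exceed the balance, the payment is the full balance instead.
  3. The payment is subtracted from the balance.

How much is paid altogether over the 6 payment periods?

Payment period 1: $45,709.95 +$1,417.00 interest = $47,126.95; pay $4,937.11 → $42,189.84
Payment period 2: $42,189.84 +$1,417.00 interest = $43,606.84; pay $6,675.08 → $36,931.76
Payment period 3: $36,931.76 +$1,417.00 interest = $38,348.76; pay $8,413.05 → $29,935.71
Payment period 4: $29,935.71 +$1,417.00 interest = $31,352.71; pay $10,151.02 → $21,201.69
Payment period 5: $21,201.69 +$1,417.00 interest = $22,618.69; pay $11,888.99 → $10,729.70
Payment period 6: $10,729.70 +$1,417.00 interest = $12,146.70; pay $12,146.70 → $0.00
Total paid: $54,211.95

$54,211.95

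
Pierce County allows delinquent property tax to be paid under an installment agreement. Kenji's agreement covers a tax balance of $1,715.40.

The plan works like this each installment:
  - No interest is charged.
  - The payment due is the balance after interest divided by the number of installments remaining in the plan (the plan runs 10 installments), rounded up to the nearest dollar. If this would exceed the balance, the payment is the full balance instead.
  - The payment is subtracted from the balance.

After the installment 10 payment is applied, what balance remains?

$0.00

Installment 1: opening $1,715.40; payment $172.00; balance $1,543.40
Installment 2: opening $1,543.40; payment $172.00; balance $1,371.40
Installment 3: opening $1,371.40; payment $172.00; balance $1,199.40
Installment 4: opening $1,199.40; payment $172.00; balance $1,027.40
Installment 5: opening $1,027.40; payment $172.00; balance $855.40
Installment 6: opening $855.40; payment $172.00; balance $683.40
Installment 7: opening $683.40; payment $171.00; balance $512.40
Installment 8: opening $512.40; payment $171.00; balance $341.40
Installment 9: opening $341.40; payment $171.00; balance $170.40
Installment 10: opening $170.40; payment $170.40; balance $0.00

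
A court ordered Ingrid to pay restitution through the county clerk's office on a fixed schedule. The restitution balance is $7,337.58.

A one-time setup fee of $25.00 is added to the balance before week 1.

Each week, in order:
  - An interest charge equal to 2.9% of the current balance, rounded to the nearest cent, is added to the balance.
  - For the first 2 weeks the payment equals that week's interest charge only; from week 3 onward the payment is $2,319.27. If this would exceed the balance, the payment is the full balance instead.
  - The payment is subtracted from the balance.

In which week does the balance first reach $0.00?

# | Opening | Interest | Payment | End bal
1 | $7,362.58 | $213.51 | $213.51 | $7,362.58
2 | $7,362.58 | $213.51 | $213.51 | $7,362.58
3 | $7,362.58 | $213.51 | $2,319.27 | $5,256.82
4 | $5,256.82 | $152.45 | $2,319.27 | $3,090.00
5 | $3,090.00 | $89.61 | $2,319.27 | $860.34
6 | $860.34 | $24.95 | $885.29 | $0.00
Balance reaches $0.00 in week 6.

6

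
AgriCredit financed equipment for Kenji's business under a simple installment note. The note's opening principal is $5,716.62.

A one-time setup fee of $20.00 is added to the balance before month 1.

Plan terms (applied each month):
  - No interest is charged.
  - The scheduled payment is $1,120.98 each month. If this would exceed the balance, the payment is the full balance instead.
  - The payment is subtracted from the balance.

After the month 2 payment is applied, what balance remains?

# | Opening | Payment | End bal
1 | $5,736.62 | $1,120.98 | $4,615.64
2 | $4,615.64 | $1,120.98 | $3,494.66

$3,494.66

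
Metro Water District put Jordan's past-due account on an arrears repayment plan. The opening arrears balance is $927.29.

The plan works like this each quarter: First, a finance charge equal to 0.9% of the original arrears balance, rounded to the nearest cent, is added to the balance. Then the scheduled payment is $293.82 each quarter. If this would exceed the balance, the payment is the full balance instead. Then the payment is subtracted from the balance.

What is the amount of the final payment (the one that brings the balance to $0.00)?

$79.23

# | Opening | Interest | Payment | End bal
1 | $927.29 | $8.35 | $293.82 | $641.82
2 | $641.82 | $8.35 | $293.82 | $356.35
3 | $356.35 | $8.35 | $293.82 | $70.88
4 | $70.88 | $8.35 | $79.23 | $0.00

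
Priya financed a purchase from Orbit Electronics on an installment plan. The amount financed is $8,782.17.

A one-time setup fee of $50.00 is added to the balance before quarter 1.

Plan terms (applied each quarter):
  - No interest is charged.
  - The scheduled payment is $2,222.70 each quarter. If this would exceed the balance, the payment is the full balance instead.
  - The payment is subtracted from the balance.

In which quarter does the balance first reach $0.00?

Quarter 1: $8,832.17 − $2,222.70 → $6,609.47
Quarter 2: $6,609.47 − $2,222.70 → $4,386.77
Quarter 3: $4,386.77 − $2,222.70 → $2,164.07
Quarter 4: $2,164.07 − $2,164.07 → $0.00
Balance reaches $0.00 in quarter 4.

4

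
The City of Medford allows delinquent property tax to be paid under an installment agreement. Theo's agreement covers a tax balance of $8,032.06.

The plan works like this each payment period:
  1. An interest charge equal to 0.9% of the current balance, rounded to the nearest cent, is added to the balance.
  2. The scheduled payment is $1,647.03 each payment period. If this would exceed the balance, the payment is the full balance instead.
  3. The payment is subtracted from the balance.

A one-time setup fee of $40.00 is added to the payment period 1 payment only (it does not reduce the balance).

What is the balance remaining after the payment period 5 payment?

$15.36

Payment period 1: opening $8,032.06; interest $72.29 → $8,104.35; payment $1,647.03 (+ $40.00 fee); balance $6,457.32
Payment period 2: opening $6,457.32; interest $58.12 → $6,515.44; payment $1,647.03; balance $4,868.41
Payment period 3: opening $4,868.41; interest $43.82 → $4,912.23; payment $1,647.03; balance $3,265.20
Payment period 4: opening $3,265.20; interest $29.39 → $3,294.59; payment $1,647.03; balance $1,647.56
Payment period 5: opening $1,647.56; interest $14.83 → $1,662.39; payment $1,647.03; balance $15.36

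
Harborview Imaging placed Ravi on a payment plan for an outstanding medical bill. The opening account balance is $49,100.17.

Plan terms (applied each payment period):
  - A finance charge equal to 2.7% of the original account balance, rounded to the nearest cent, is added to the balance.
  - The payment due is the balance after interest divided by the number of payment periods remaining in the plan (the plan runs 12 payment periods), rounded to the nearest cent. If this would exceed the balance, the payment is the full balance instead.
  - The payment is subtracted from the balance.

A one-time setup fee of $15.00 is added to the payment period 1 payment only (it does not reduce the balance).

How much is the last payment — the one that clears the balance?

$8,205.61

# | Opening | Interest | Payment | Fee | End bal
1 | $49,100.17 | $1,325.70 | $4,202.16 | $15.00 | $46,223.71
2 | $46,223.71 | $1,325.70 | $4,322.67 | — | $43,226.74
3 | $43,226.74 | $1,325.70 | $4,455.24 | — | $40,097.20
4 | $40,097.20 | $1,325.70 | $4,602.54 | — | $36,820.36
5 | $36,820.36 | $1,325.70 | $4,768.26 | — | $33,377.80
6 | $33,377.80 | $1,325.70 | $4,957.64 | — | $29,745.86
7 | $29,745.86 | $1,325.70 | $5,178.59 | — | $25,892.97
8 | $25,892.97 | $1,325.70 | $5,443.73 | — | $21,774.94
9 | $21,774.94 | $1,325.70 | $5,775.16 | — | $17,325.48
10 | $17,325.48 | $1,325.70 | $6,217.06 | — | $12,434.12
11 | $12,434.12 | $1,325.70 | $6,879.91 | — | $6,879.91
12 | $6,879.91 | $1,325.70 | $8,205.61 | — | $0.00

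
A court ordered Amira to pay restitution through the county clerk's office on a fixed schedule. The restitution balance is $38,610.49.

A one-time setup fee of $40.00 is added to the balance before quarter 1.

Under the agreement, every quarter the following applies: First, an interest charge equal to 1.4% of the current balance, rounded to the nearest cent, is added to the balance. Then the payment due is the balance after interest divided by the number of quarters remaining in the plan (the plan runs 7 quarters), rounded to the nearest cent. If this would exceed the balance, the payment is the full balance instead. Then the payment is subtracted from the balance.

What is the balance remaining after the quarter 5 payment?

$11,837.95

Quarter 1: $38,650.49 +$541.11 interest = $39,191.60; pay $5,598.80 → $33,592.80
Quarter 2: $33,592.80 +$470.30 interest = $34,063.10; pay $5,677.18 → $28,385.92
Quarter 3: $28,385.92 +$397.40 interest = $28,783.32; pay $5,756.66 → $23,026.66
Quarter 4: $23,026.66 +$322.37 interest = $23,349.03; pay $5,837.26 → $17,511.77
Quarter 5: $17,511.77 +$245.16 interest = $17,756.93; pay $5,918.98 → $11,837.95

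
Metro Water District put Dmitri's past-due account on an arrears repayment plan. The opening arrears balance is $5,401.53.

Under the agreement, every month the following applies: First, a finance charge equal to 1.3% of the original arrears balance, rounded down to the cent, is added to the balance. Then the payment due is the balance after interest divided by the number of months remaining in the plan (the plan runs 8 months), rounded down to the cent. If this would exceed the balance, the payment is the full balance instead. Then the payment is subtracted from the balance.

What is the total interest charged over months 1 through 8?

$561.68

Month 1: opening $5,401.53; interest $70.21 → $5,471.74; payment $683.96; balance $4,787.78
Month 2: opening $4,787.78; interest $70.21 → $4,857.99; payment $693.99; balance $4,164.00
Month 3: opening $4,164.00; interest $70.21 → $4,234.21; payment $705.70; balance $3,528.51
Month 4: opening $3,528.51; interest $70.21 → $3,598.72; payment $719.74; balance $2,878.98
Month 5: opening $2,878.98; interest $70.21 → $2,949.19; payment $737.29; balance $2,211.90
Month 6: opening $2,211.90; interest $70.21 → $2,282.11; payment $760.70; balance $1,521.41
Month 7: opening $1,521.41; interest $70.21 → $1,591.62; payment $795.81; balance $795.81
Month 8: opening $795.81; interest $70.21 → $866.02; payment $866.02; balance $0.00
Total interest: $70.21 + $70.21 + $70.21 + $70.21 + $70.21 + $70.21 + $70.21 + $70.21 = $561.68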